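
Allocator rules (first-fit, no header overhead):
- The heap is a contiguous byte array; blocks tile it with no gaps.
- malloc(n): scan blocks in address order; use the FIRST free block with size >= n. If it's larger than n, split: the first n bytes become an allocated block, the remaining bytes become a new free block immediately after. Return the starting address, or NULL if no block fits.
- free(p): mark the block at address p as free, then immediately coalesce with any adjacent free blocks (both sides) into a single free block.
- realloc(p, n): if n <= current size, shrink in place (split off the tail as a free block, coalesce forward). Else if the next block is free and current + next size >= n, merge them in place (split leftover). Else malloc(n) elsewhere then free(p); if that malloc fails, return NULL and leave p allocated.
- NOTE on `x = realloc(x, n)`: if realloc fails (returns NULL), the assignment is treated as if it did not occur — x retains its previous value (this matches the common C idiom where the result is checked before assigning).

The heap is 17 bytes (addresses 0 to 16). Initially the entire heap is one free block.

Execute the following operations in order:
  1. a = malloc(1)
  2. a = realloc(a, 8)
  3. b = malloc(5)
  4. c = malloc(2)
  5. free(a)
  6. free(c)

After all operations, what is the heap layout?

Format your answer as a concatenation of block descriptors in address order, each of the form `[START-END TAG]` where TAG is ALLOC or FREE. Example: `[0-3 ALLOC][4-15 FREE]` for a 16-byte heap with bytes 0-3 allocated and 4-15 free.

Op 1: a = malloc(1) -> a = 0; heap: [0-0 ALLOC][1-16 FREE]
Op 2: a = realloc(a, 8) -> a = 0; heap: [0-7 ALLOC][8-16 FREE]
Op 3: b = malloc(5) -> b = 8; heap: [0-7 ALLOC][8-12 ALLOC][13-16 FREE]
Op 4: c = malloc(2) -> c = 13; heap: [0-7 ALLOC][8-12 ALLOC][13-14 ALLOC][15-16 FREE]
Op 5: free(a) -> (freed a); heap: [0-7 FREE][8-12 ALLOC][13-14 ALLOC][15-16 FREE]
Op 6: free(c) -> (freed c); heap: [0-7 FREE][8-12 ALLOC][13-16 FREE]

Answer: [0-7 FREE][8-12 ALLOC][13-16 FREE]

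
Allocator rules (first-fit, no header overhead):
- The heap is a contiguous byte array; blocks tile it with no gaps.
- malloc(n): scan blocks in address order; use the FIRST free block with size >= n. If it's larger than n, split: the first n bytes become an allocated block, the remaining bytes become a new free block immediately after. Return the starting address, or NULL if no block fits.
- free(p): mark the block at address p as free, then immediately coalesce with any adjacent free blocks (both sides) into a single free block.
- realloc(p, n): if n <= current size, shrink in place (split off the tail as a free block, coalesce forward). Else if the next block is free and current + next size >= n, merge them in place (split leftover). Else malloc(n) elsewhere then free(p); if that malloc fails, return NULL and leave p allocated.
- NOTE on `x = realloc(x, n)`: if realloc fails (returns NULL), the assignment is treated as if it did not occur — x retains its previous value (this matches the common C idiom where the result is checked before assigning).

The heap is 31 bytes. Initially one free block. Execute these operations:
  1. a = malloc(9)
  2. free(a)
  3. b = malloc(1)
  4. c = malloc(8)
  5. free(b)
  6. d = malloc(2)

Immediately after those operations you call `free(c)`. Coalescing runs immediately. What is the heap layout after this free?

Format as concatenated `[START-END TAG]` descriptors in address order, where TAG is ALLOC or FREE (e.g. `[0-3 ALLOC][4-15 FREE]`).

Op 1: a = malloc(9) -> a = 0; heap: [0-8 ALLOC][9-30 FREE]
Op 2: free(a) -> (freed a); heap: [0-30 FREE]
Op 3: b = malloc(1) -> b = 0; heap: [0-0 ALLOC][1-30 FREE]
Op 4: c = malloc(8) -> c = 1; heap: [0-0 ALLOC][1-8 ALLOC][9-30 FREE]
Op 5: free(b) -> (freed b); heap: [0-0 FREE][1-8 ALLOC][9-30 FREE]
Op 6: d = malloc(2) -> d = 9; heap: [0-0 FREE][1-8 ALLOC][9-10 ALLOC][11-30 FREE]
free(c): c = 1 -> block [1-8 ALLOC]; mark free, coalesce with adjacent free neighbors -> [0-8 FREE][9-10 ALLOC][11-30 FREE]

Answer: [0-8 FREE][9-10 ALLOC][11-30 FREE]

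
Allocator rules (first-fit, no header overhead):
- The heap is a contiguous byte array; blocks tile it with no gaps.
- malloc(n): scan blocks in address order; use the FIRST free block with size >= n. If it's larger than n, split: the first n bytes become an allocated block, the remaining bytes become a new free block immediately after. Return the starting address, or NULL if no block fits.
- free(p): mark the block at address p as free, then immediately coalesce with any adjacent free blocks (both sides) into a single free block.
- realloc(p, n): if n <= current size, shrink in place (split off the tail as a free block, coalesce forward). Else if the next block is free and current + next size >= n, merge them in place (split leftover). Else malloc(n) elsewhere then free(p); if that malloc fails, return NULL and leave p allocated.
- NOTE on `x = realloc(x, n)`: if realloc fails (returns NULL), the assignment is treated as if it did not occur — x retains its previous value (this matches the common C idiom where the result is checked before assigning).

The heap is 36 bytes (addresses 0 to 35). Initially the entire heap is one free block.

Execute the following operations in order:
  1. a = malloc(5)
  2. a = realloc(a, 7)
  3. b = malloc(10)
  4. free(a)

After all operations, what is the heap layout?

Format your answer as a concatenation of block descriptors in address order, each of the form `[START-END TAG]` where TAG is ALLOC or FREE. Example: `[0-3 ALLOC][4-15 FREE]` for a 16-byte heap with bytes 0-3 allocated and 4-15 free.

Answer: [0-6 FREE][7-16 ALLOC][17-35 FREE]

Derivation:
Op 1: a = malloc(5) -> a = 0; heap: [0-4 ALLOC][5-35 FREE]
Op 2: a = realloc(a, 7) -> a = 0; heap: [0-6 ALLOC][7-35 FREE]
Op 3: b = malloc(10) -> b = 7; heap: [0-6 ALLOC][7-16 ALLOC][17-35 FREE]
Op 4: free(a) -> (freed a); heap: [0-6 FREE][7-16 ALLOC][17-35 FREE]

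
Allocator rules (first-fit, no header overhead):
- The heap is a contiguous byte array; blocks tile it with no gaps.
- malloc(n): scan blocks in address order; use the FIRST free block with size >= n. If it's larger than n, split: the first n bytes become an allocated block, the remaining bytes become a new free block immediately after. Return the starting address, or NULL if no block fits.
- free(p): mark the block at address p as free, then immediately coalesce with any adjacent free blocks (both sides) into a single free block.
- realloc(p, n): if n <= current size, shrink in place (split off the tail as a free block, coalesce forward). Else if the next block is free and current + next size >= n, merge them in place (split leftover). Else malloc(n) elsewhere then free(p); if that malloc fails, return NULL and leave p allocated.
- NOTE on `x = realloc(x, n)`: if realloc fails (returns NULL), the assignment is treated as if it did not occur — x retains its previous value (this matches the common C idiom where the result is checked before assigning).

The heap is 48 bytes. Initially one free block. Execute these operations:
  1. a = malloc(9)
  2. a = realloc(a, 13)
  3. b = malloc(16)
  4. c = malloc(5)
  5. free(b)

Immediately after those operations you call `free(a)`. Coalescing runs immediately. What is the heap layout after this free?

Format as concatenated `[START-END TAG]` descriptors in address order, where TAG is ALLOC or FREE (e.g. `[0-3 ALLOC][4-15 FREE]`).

Answer: [0-28 FREE][29-33 ALLOC][34-47 FREE]

Derivation:
Op 1: a = malloc(9) -> a = 0; heap: [0-8 ALLOC][9-47 FREE]
Op 2: a = realloc(a, 13) -> a = 0; heap: [0-12 ALLOC][13-47 FREE]
Op 3: b = malloc(16) -> b = 13; heap: [0-12 ALLOC][13-28 ALLOC][29-47 FREE]
Op 4: c = malloc(5) -> c = 29; heap: [0-12 ALLOC][13-28 ALLOC][29-33 ALLOC][34-47 FREE]
Op 5: free(b) -> (freed b); heap: [0-12 ALLOC][13-28 FREE][29-33 ALLOC][34-47 FREE]
free(a): a = 0 -> block [0-12 ALLOC]; mark free, coalesce with adjacent free neighbors -> [0-28 FREE][29-33 ALLOC][34-47 FREE]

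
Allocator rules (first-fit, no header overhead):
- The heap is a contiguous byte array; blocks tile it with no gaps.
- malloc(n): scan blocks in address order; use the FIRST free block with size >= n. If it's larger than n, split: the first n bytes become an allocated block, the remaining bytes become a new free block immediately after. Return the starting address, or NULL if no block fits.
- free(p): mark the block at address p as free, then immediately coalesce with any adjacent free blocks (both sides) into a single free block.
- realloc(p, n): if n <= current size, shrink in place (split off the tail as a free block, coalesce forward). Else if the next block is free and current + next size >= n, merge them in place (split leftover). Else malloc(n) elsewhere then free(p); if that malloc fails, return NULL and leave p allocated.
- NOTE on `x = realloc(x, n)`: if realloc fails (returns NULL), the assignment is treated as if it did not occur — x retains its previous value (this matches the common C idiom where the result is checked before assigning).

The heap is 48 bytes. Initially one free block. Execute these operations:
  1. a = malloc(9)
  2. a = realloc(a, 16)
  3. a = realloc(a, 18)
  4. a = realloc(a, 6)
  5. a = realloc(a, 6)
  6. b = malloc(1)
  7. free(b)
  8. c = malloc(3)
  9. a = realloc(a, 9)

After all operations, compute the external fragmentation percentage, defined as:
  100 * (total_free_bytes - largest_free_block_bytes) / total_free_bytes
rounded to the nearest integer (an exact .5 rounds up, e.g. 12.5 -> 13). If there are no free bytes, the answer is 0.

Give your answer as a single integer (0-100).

Answer: 17

Derivation:
Op 1: a = malloc(9) -> a = 0; heap: [0-8 ALLOC][9-47 FREE]
Op 2: a = realloc(a, 16) -> a = 0; heap: [0-15 ALLOC][16-47 FREE]
Op 3: a = realloc(a, 18) -> a = 0; heap: [0-17 ALLOC][18-47 FREE]
Op 4: a = realloc(a, 6) -> a = 0; heap: [0-5 ALLOC][6-47 FREE]
Op 5: a = realloc(a, 6) -> a = 0; heap: [0-5 ALLOC][6-47 FREE]
Op 6: b = malloc(1) -> b = 6; heap: [0-5 ALLOC][6-6 ALLOC][7-47 FREE]
Op 7: free(b) -> (freed b); heap: [0-5 ALLOC][6-47 FREE]
Op 8: c = malloc(3) -> c = 6; heap: [0-5 ALLOC][6-8 ALLOC][9-47 FREE]
Op 9: a = realloc(a, 9) -> a = 9; heap: [0-5 FREE][6-8 ALLOC][9-17 ALLOC][18-47 FREE]
Free blocks: [6 30] total_free=36 largest=30 -> 100*(36-30)/36 = 600/36 ≈ 16.667 -> rounds to 17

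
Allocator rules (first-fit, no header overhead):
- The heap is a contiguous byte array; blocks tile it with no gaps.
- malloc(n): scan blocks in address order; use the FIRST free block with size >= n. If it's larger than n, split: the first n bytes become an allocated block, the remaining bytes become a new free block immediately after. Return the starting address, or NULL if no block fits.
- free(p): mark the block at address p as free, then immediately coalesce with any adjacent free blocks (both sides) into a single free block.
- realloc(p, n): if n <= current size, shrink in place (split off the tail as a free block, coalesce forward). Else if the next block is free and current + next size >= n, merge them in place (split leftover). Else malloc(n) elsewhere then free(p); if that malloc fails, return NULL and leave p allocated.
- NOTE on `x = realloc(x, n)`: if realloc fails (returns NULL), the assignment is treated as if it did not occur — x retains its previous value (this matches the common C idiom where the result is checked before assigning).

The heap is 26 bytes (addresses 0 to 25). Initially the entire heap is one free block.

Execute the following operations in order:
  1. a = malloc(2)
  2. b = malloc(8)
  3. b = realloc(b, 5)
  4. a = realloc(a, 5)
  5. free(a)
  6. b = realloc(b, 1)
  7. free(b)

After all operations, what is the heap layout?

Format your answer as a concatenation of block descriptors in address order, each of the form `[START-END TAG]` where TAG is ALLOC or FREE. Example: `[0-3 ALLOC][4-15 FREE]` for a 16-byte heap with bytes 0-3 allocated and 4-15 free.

Op 1: a = malloc(2) -> a = 0; heap: [0-1 ALLOC][2-25 FREE]
Op 2: b = malloc(8) -> b = 2; heap: [0-1 ALLOC][2-9 ALLOC][10-25 FREE]
Op 3: b = realloc(b, 5) -> b = 2; heap: [0-1 ALLOC][2-6 ALLOC][7-25 FREE]
Op 4: a = realloc(a, 5) -> a = 7; heap: [0-1 FREE][2-6 ALLOC][7-11 ALLOC][12-25 FREE]
Op 5: free(a) -> (freed a); heap: [0-1 FREE][2-6 ALLOC][7-25 FREE]
Op 6: b = realloc(b, 1) -> b = 2; heap: [0-1 FREE][2-2 ALLOC][3-25 FREE]
Op 7: free(b) -> (freed b); heap: [0-25 FREE]

Answer: [0-25 FREE]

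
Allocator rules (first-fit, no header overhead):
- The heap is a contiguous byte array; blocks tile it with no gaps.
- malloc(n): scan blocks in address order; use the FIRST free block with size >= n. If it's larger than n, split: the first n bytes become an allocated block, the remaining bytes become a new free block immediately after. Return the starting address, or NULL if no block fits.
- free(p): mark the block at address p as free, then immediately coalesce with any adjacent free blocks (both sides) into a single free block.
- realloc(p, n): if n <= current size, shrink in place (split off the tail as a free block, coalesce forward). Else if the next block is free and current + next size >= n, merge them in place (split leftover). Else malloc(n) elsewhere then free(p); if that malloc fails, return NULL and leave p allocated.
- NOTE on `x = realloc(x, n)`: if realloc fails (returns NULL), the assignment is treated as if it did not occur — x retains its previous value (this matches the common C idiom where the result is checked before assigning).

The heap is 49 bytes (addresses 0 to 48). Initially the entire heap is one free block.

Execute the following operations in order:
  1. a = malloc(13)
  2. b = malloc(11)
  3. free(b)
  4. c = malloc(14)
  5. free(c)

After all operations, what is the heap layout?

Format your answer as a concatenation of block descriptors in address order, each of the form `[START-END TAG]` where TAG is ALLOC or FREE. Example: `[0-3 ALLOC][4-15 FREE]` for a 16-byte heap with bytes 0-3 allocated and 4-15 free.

Op 1: a = malloc(13) -> a = 0; heap: [0-12 ALLOC][13-48 FREE]
Op 2: b = malloc(11) -> b = 13; heap: [0-12 ALLOC][13-23 ALLOC][24-48 FREE]
Op 3: free(b) -> (freed b); heap: [0-12 ALLOC][13-48 FREE]
Op 4: c = malloc(14) -> c = 13; heap: [0-12 ALLOC][13-26 ALLOC][27-48 FREE]
Op 5: free(c) -> (freed c); heap: [0-12 ALLOC][13-48 FREE]

Answer: [0-12 ALLOC][13-48 FREE]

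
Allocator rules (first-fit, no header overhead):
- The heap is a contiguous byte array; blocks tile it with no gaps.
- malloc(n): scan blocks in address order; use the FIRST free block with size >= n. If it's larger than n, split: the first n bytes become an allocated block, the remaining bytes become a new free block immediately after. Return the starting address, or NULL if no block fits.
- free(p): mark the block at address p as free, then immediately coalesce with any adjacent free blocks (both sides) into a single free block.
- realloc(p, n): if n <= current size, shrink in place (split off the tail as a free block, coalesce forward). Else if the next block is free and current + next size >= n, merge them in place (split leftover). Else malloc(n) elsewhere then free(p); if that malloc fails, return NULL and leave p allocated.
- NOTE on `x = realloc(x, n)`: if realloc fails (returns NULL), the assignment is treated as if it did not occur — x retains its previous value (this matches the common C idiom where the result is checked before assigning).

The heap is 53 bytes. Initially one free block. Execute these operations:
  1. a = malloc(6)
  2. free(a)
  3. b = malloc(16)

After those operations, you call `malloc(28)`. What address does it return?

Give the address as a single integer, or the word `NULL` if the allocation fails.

Op 1: a = malloc(6) -> a = 0; heap: [0-5 ALLOC][6-52 FREE]
Op 2: free(a) -> (freed a); heap: [0-52 FREE]
Op 3: b = malloc(16) -> b = 0; heap: [0-15 ALLOC][16-52 FREE]
malloc(28): first-fit scan over [0-15 ALLOC][16-52 FREE] -> 16

Answer: 16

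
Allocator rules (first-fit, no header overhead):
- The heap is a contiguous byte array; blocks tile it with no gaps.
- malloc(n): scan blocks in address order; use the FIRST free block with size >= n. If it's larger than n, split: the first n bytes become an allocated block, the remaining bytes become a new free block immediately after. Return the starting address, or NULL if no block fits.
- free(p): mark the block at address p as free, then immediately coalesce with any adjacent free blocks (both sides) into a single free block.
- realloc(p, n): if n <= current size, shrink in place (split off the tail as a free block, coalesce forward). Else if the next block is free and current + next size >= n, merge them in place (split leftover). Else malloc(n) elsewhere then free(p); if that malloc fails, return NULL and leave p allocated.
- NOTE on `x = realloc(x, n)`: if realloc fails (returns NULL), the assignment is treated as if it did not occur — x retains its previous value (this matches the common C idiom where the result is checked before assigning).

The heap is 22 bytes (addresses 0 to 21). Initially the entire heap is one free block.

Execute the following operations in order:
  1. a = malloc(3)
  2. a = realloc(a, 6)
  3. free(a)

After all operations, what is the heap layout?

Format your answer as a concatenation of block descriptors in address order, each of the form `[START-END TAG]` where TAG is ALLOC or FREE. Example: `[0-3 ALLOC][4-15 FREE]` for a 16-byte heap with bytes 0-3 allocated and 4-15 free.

Op 1: a = malloc(3) -> a = 0; heap: [0-2 ALLOC][3-21 FREE]
Op 2: a = realloc(a, 6) -> a = 0; heap: [0-5 ALLOC][6-21 FREE]
Op 3: free(a) -> (freed a); heap: [0-21 FREE]

Answer: [0-21 FREE]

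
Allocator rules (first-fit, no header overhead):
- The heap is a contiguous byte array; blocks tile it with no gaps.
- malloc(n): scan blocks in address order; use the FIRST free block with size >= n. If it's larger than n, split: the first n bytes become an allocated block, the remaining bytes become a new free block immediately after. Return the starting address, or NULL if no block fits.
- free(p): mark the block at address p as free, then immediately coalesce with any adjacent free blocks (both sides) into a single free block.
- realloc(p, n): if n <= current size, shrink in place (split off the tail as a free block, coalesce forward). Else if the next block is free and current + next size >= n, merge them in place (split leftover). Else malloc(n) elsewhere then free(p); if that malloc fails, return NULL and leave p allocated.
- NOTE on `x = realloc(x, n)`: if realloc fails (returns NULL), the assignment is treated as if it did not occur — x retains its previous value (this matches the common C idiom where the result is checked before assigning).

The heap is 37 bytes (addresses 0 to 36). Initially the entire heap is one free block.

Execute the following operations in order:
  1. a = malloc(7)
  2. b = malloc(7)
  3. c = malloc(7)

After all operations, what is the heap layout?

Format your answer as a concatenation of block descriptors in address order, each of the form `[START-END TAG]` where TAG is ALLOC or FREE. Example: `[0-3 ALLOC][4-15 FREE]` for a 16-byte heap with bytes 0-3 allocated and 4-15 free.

Answer: [0-6 ALLOC][7-13 ALLOC][14-20 ALLOC][21-36 FREE]

Derivation:
Op 1: a = malloc(7) -> a = 0; heap: [0-6 ALLOC][7-36 FREE]
Op 2: b = malloc(7) -> b = 7; heap: [0-6 ALLOC][7-13 ALLOC][14-36 FREE]
Op 3: c = malloc(7) -> c = 14; heap: [0-6 ALLOC][7-13 ALLOC][14-20 ALLOC][21-36 FREE]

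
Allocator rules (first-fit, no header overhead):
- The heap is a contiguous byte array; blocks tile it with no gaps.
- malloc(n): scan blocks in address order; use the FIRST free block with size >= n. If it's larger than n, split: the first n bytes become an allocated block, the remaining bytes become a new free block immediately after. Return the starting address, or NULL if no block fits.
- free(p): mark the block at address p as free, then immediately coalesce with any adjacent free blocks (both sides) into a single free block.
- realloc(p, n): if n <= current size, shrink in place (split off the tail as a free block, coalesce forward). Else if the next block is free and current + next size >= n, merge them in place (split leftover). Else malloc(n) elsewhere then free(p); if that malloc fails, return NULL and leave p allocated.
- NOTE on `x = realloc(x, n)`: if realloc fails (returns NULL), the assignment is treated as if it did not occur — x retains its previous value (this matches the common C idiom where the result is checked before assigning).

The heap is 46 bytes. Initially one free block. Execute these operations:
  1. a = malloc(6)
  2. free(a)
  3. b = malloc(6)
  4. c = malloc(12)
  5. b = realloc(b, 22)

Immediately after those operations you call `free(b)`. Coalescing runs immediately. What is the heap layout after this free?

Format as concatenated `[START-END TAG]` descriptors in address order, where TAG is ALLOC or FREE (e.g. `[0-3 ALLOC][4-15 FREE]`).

Op 1: a = malloc(6) -> a = 0; heap: [0-5 ALLOC][6-45 FREE]
Op 2: free(a) -> (freed a); heap: [0-45 FREE]
Op 3: b = malloc(6) -> b = 0; heap: [0-5 ALLOC][6-45 FREE]
Op 4: c = malloc(12) -> c = 6; heap: [0-5 ALLOC][6-17 ALLOC][18-45 FREE]
Op 5: b = realloc(b, 22) -> b = 18; heap: [0-5 FREE][6-17 ALLOC][18-39 ALLOC][40-45 FREE]
free(b): b = 18 -> block [18-39 ALLOC]; mark free, coalesce with adjacent free neighbors -> [0-5 FREE][6-17 ALLOC][18-45 FREE]

Answer: [0-5 FREE][6-17 ALLOC][18-45 FREE]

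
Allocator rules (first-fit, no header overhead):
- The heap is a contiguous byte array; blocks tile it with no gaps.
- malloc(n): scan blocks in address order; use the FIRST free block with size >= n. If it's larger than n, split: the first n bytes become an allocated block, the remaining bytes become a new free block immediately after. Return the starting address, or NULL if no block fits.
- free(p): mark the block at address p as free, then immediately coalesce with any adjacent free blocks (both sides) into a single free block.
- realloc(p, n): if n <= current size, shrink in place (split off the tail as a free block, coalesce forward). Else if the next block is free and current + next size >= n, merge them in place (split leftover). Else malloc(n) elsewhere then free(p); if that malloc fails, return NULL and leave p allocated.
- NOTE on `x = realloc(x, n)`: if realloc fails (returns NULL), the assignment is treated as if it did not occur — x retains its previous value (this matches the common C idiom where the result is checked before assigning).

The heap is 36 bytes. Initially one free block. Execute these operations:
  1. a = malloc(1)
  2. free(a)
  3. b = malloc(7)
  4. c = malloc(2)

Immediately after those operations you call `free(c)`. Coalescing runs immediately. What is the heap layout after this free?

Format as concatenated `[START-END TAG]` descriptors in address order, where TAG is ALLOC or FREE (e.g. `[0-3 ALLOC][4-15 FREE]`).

Answer: [0-6 ALLOC][7-35 FREE]

Derivation:
Op 1: a = malloc(1) -> a = 0; heap: [0-0 ALLOC][1-35 FREE]
Op 2: free(a) -> (freed a); heap: [0-35 FREE]
Op 3: b = malloc(7) -> b = 0; heap: [0-6 ALLOC][7-35 FREE]
Op 4: c = malloc(2) -> c = 7; heap: [0-6 ALLOC][7-8 ALLOC][9-35 FREE]
free(c): c = 7 -> block [7-8 ALLOC]; mark free, coalesce with adjacent free neighbors -> [0-6 ALLOC][7-35 FREE]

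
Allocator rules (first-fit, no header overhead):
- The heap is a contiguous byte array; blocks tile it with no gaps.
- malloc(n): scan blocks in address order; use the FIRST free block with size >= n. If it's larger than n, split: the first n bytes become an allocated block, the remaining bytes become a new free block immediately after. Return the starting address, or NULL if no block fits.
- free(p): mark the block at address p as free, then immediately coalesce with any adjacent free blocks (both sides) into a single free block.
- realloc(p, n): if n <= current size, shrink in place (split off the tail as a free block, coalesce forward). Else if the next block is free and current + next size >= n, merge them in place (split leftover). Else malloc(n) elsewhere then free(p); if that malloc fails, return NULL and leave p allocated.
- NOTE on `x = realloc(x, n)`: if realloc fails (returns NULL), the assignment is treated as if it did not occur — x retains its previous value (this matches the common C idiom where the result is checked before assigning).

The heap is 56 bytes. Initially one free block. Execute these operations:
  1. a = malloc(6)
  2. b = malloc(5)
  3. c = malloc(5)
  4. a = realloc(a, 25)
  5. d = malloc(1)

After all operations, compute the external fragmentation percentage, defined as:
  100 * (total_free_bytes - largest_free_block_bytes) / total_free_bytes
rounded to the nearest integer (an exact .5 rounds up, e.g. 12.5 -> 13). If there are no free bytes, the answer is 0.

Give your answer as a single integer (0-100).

Answer: 25

Derivation:
Op 1: a = malloc(6) -> a = 0; heap: [0-5 ALLOC][6-55 FREE]
Op 2: b = malloc(5) -> b = 6; heap: [0-5 ALLOC][6-10 ALLOC][11-55 FREE]
Op 3: c = malloc(5) -> c = 11; heap: [0-5 ALLOC][6-10 ALLOC][11-15 ALLOC][16-55 FREE]
Op 4: a = realloc(a, 25) -> a = 16; heap: [0-5 FREE][6-10 ALLOC][11-15 ALLOC][16-40 ALLOC][41-55 FREE]
Op 5: d = malloc(1) -> d = 0; heap: [0-0 ALLOC][1-5 FREE][6-10 ALLOC][11-15 ALLOC][16-40 ALLOC][41-55 FREE]
Free blocks: [5 15] total_free=20 largest=15 -> 100*(20-15)/20 = 500/20 = 25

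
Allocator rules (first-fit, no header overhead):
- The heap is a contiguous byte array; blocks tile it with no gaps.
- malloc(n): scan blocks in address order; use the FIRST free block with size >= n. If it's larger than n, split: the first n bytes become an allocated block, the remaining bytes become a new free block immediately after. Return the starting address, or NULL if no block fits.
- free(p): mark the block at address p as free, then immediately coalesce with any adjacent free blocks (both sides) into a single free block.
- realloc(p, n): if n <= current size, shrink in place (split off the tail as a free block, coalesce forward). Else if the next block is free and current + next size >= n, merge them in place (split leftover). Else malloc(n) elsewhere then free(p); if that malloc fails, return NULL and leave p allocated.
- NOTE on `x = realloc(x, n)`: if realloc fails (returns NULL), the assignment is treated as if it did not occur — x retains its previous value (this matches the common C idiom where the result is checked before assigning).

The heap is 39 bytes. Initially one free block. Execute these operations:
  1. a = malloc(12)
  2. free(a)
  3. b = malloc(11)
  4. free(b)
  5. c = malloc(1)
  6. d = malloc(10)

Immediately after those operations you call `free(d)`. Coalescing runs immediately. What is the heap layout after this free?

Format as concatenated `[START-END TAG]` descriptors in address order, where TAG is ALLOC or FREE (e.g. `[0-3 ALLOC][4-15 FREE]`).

Answer: [0-0 ALLOC][1-38 FREE]

Derivation:
Op 1: a = malloc(12) -> a = 0; heap: [0-11 ALLOC][12-38 FREE]
Op 2: free(a) -> (freed a); heap: [0-38 FREE]
Op 3: b = malloc(11) -> b = 0; heap: [0-10 ALLOC][11-38 FREE]
Op 4: free(b) -> (freed b); heap: [0-38 FREE]
Op 5: c = malloc(1) -> c = 0; heap: [0-0 ALLOC][1-38 FREE]
Op 6: d = malloc(10) -> d = 1; heap: [0-0 ALLOC][1-10 ALLOC][11-38 FREE]
free(d): d = 1 -> block [1-10 ALLOC]; mark free, coalesce with adjacent free neighbors -> [0-0 ALLOC][1-38 FREE]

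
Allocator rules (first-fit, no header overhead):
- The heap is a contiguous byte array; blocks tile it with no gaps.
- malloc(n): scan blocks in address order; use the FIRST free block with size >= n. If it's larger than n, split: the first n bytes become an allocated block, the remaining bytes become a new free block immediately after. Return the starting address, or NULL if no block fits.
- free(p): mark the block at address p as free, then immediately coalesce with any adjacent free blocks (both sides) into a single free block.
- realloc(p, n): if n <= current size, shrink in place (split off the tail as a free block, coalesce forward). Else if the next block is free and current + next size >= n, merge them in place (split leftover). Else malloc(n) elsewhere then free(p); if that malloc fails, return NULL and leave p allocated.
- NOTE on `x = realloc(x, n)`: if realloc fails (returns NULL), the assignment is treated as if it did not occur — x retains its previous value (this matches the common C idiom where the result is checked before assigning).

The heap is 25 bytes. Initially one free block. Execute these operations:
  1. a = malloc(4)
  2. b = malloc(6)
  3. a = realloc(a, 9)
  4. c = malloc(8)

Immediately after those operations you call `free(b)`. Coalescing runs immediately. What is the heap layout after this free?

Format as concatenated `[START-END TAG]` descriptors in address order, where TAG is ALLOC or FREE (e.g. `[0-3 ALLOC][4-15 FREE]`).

Answer: [0-9 FREE][10-18 ALLOC][19-24 FREE]

Derivation:
Op 1: a = malloc(4) -> a = 0; heap: [0-3 ALLOC][4-24 FREE]
Op 2: b = malloc(6) -> b = 4; heap: [0-3 ALLOC][4-9 ALLOC][10-24 FREE]
Op 3: a = realloc(a, 9) -> a = 10; heap: [0-3 FREE][4-9 ALLOC][10-18 ALLOC][19-24 FREE]
Op 4: c = malloc(8) -> c = NULL; heap: [0-3 FREE][4-9 ALLOC][10-18 ALLOC][19-24 FREE]
free(b): b = 4 -> block [4-9 ALLOC]; mark free, coalesce with adjacent free neighbors -> [0-9 FREE][10-18 ALLOC][19-24 FREE]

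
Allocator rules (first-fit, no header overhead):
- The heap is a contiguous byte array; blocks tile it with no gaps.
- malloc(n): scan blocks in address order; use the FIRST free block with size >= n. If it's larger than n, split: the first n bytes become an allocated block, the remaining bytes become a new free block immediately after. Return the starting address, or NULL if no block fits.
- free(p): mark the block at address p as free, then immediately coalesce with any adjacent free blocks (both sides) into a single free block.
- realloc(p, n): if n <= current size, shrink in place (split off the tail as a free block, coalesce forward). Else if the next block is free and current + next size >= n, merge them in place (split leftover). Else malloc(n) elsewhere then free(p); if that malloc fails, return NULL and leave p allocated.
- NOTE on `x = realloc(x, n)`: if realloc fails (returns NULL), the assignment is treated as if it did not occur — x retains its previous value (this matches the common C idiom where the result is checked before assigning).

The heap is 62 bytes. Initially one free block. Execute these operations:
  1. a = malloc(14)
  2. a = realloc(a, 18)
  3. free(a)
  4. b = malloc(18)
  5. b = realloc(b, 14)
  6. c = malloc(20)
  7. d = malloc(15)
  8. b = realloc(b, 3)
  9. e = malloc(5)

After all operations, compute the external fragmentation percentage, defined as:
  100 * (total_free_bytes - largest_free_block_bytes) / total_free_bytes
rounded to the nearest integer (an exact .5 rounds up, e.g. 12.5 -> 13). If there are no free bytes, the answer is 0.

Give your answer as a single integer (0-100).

Answer: 32

Derivation:
Op 1: a = malloc(14) -> a = 0; heap: [0-13 ALLOC][14-61 FREE]
Op 2: a = realloc(a, 18) -> a = 0; heap: [0-17 ALLOC][18-61 FREE]
Op 3: free(a) -> (freed a); heap: [0-61 FREE]
Op 4: b = malloc(18) -> b = 0; heap: [0-17 ALLOC][18-61 FREE]
Op 5: b = realloc(b, 14) -> b = 0; heap: [0-13 ALLOC][14-61 FREE]
Op 6: c = malloc(20) -> c = 14; heap: [0-13 ALLOC][14-33 ALLOC][34-61 FREE]
Op 7: d = malloc(15) -> d = 34; heap: [0-13 ALLOC][14-33 ALLOC][34-48 ALLOC][49-61 FREE]
Op 8: b = realloc(b, 3) -> b = 0; heap: [0-2 ALLOC][3-13 FREE][14-33 ALLOC][34-48 ALLOC][49-61 FREE]
Op 9: e = malloc(5) -> e = 3; heap: [0-2 ALLOC][3-7 ALLOC][8-13 FREE][14-33 ALLOC][34-48 ALLOC][49-61 FREE]
Free blocks: [6 13] total_free=19 largest=13 -> 100*(19-13)/19 = 600/19 ≈ 31.579 -> rounds to 32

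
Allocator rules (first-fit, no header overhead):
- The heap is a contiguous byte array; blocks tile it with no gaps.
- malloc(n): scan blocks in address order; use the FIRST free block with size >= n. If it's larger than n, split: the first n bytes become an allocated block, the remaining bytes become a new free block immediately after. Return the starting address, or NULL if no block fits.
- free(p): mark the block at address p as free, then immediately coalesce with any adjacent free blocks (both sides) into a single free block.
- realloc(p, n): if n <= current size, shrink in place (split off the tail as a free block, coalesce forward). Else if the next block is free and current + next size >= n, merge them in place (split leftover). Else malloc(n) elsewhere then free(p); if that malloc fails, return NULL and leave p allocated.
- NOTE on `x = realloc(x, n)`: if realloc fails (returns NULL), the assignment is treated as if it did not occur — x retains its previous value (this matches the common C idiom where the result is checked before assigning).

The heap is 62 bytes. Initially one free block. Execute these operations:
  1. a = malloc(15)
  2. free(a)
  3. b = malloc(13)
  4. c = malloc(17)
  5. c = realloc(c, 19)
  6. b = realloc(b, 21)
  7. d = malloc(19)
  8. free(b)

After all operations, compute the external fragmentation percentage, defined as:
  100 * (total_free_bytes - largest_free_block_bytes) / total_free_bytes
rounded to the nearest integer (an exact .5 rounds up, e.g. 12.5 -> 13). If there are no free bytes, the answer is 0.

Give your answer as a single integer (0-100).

Answer: 30

Derivation:
Op 1: a = malloc(15) -> a = 0; heap: [0-14 ALLOC][15-61 FREE]
Op 2: free(a) -> (freed a); heap: [0-61 FREE]
Op 3: b = malloc(13) -> b = 0; heap: [0-12 ALLOC][13-61 FREE]
Op 4: c = malloc(17) -> c = 13; heap: [0-12 ALLOC][13-29 ALLOC][30-61 FREE]
Op 5: c = realloc(c, 19) -> c = 13; heap: [0-12 ALLOC][13-31 ALLOC][32-61 FREE]
Op 6: b = realloc(b, 21) -> b = 32; heap: [0-12 FREE][13-31 ALLOC][32-52 ALLOC][53-61 FREE]
Op 7: d = malloc(19) -> d = NULL; heap: [0-12 FREE][13-31 ALLOC][32-52 ALLOC][53-61 FREE]
Op 8: free(b) -> (freed b); heap: [0-12 FREE][13-31 ALLOC][32-61 FREE]
Free blocks: [13 30] total_free=43 largest=30 -> 100*(43-30)/43 = 1300/43 ≈ 30.233 -> rounds to 30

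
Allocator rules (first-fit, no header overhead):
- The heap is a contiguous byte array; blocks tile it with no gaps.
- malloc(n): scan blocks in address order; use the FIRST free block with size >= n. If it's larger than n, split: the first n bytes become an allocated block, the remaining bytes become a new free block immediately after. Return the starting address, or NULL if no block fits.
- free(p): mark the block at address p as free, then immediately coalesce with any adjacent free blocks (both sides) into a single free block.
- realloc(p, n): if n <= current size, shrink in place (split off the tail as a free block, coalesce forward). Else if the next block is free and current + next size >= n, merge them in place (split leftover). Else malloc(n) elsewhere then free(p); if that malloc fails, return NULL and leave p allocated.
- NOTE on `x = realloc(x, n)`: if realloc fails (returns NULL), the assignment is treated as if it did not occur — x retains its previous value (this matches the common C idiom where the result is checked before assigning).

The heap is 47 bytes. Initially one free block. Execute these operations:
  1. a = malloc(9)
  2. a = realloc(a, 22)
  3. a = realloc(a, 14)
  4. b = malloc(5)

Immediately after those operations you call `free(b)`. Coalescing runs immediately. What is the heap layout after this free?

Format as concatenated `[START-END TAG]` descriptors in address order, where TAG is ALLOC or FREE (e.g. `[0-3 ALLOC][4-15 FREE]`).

Answer: [0-13 ALLOC][14-46 FREE]

Derivation:
Op 1: a = malloc(9) -> a = 0; heap: [0-8 ALLOC][9-46 FREE]
Op 2: a = realloc(a, 22) -> a = 0; heap: [0-21 ALLOC][22-46 FREE]
Op 3: a = realloc(a, 14) -> a = 0; heap: [0-13 ALLOC][14-46 FREE]
Op 4: b = malloc(5) -> b = 14; heap: [0-13 ALLOC][14-18 ALLOC][19-46 FREE]
free(b): b = 14 -> block [14-18 ALLOC]; mark free, coalesce with adjacent free neighbors -> [0-13 ALLOC][14-46 FREE]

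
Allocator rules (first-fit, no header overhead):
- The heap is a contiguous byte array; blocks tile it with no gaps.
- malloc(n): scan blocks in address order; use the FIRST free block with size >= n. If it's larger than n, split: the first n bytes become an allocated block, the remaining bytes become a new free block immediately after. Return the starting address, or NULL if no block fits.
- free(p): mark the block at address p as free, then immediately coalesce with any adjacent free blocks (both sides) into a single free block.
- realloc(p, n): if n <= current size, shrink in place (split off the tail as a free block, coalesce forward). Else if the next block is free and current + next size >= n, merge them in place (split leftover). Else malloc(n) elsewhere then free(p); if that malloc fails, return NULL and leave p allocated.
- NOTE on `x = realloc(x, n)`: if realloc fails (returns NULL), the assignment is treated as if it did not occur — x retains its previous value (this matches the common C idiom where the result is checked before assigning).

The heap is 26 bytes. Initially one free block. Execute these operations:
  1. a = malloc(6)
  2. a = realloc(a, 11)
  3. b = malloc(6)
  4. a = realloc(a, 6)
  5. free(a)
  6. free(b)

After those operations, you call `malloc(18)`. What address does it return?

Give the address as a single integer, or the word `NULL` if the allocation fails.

Answer: 0

Derivation:
Op 1: a = malloc(6) -> a = 0; heap: [0-5 ALLOC][6-25 FREE]
Op 2: a = realloc(a, 11) -> a = 0; heap: [0-10 ALLOC][11-25 FREE]
Op 3: b = malloc(6) -> b = 11; heap: [0-10 ALLOC][11-16 ALLOC][17-25 FREE]
Op 4: a = realloc(a, 6) -> a = 0; heap: [0-5 ALLOC][6-10 FREE][11-16 ALLOC][17-25 FREE]
Op 5: free(a) -> (freed a); heap: [0-10 FREE][11-16 ALLOC][17-25 FREE]
Op 6: free(b) -> (freed b); heap: [0-25 FREE]
malloc(18): first-fit scan over [0-25 FREE] -> 0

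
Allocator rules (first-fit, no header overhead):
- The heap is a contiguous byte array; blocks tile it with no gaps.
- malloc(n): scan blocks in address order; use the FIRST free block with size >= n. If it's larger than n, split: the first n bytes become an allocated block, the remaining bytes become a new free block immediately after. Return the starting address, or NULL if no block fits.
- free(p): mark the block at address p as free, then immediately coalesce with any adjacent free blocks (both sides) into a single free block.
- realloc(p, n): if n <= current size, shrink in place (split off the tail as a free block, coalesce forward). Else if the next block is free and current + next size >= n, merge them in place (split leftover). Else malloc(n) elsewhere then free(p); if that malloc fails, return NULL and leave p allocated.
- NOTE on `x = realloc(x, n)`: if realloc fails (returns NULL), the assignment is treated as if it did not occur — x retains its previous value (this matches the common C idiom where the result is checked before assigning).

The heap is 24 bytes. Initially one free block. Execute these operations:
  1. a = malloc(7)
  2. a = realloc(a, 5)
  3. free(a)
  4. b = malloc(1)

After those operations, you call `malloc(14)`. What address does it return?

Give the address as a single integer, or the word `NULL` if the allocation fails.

Answer: 1

Derivation:
Op 1: a = malloc(7) -> a = 0; heap: [0-6 ALLOC][7-23 FREE]
Op 2: a = realloc(a, 5) -> a = 0; heap: [0-4 ALLOC][5-23 FREE]
Op 3: free(a) -> (freed a); heap: [0-23 FREE]
Op 4: b = malloc(1) -> b = 0; heap: [0-0 ALLOC][1-23 FREE]
malloc(14): first-fit scan over [0-0 ALLOC][1-23 FREE] -> 1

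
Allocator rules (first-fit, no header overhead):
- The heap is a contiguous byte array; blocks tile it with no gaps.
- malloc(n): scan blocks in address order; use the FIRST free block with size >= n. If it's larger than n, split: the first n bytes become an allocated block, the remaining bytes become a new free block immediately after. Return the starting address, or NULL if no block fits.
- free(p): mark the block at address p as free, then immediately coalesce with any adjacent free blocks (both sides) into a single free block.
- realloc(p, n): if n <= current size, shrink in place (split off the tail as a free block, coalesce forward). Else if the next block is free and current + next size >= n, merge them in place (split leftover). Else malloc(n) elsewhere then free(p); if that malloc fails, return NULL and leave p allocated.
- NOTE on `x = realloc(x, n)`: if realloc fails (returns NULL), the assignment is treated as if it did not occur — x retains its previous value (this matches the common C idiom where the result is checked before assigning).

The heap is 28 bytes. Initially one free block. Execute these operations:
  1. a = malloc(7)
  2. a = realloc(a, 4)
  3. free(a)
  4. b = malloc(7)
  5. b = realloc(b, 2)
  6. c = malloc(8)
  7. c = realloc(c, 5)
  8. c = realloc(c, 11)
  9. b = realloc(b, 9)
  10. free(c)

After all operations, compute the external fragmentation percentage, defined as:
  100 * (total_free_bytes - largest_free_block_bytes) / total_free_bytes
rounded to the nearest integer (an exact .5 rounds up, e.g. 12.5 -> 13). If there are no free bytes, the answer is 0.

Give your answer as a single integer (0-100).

Op 1: a = malloc(7) -> a = 0; heap: [0-6 ALLOC][7-27 FREE]
Op 2: a = realloc(a, 4) -> a = 0; heap: [0-3 ALLOC][4-27 FREE]
Op 3: free(a) -> (freed a); heap: [0-27 FREE]
Op 4: b = malloc(7) -> b = 0; heap: [0-6 ALLOC][7-27 FREE]
Op 5: b = realloc(b, 2) -> b = 0; heap: [0-1 ALLOC][2-27 FREE]
Op 6: c = malloc(8) -> c = 2; heap: [0-1 ALLOC][2-9 ALLOC][10-27 FREE]
Op 7: c = realloc(c, 5) -> c = 2; heap: [0-1 ALLOC][2-6 ALLOC][7-27 FREE]
Op 8: c = realloc(c, 11) -> c = 2; heap: [0-1 ALLOC][2-12 ALLOC][13-27 FREE]
Op 9: b = realloc(b, 9) -> b = 13; heap: [0-1 FREE][2-12 ALLOC][13-21 ALLOC][22-27 FREE]
Op 10: free(c) -> (freed c); heap: [0-12 FREE][13-21 ALLOC][22-27 FREE]
Free blocks: [13 6] total_free=19 largest=13 -> 100*(19-13)/19 = 600/19 ≈ 31.579 -> rounds to 32

Answer: 32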